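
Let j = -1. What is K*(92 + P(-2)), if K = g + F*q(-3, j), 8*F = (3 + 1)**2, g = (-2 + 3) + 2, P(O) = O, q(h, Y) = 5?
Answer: 1170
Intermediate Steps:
g = 3 (g = 1 + 2 = 3)
F = 2 (F = (3 + 1)**2/8 = (1/8)*4**2 = (1/8)*16 = 2)
K = 13 (K = 3 + 2*5 = 3 + 10 = 13)
K*(92 + P(-2)) = 13*(92 - 2) = 13*90 = 1170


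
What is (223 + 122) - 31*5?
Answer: 190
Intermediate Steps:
(223 + 122) - 31*5 = 345 - 155 = 190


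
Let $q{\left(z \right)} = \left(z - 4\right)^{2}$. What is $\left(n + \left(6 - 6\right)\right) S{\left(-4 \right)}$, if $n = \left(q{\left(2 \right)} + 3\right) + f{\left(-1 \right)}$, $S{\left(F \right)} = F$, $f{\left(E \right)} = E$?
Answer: $-24$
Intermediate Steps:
$q{\left(z \right)} = \left(-4 + z\right)^{2}$
$n = 6$ ($n = \left(\left(-4 + 2\right)^{2} + 3\right) - 1 = \left(\left(-2\right)^{2} + 3\right) - 1 = \left(4 + 3\right) - 1 = 7 - 1 = 6$)
$\left(n + \left(6 - 6\right)\right) S{\left(-4 \right)} = \left(6 + \left(6 - 6\right)\right) \left(-4\right) = \left(6 + 0\right) \left(-4\right) = 6 \left(-4\right) = -24$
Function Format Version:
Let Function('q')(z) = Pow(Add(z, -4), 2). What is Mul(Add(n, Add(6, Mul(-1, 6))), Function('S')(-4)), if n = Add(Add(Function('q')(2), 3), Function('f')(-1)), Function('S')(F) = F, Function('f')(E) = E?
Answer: -24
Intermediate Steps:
Function('q')(z) = Pow(Add(-4, z), 2)
n = 6 (n = Add(Add(Pow(Add(-4, 2), 2), 3), -1) = Add(Add(Pow(-2, 2), 3), -1) = Add(Add(4, 3), -1) = Add(7, -1) = 6)
Mul(Add(n, Add(6, Mul(-1, 6))), Function('S')(-4)) = Mul(Add(6, Add(6, Mul(-1, 6))), -4) = Mul(Add(6, Add(6, -6)), -4) = Mul(Add(6, 0), -4) = Mul(6, -4) = -24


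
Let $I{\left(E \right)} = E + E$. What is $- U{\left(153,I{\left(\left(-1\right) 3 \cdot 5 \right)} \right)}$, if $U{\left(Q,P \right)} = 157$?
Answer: $-157$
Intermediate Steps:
$I{\left(E \right)} = 2 E$
$- U{\left(153,I{\left(\left(-1\right) 3 \cdot 5 \right)} \right)} = \left(-1\right) 157 = -157$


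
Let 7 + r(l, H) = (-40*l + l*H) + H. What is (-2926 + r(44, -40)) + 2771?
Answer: -3722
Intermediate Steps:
r(l, H) = -7 + H - 40*l + H*l (r(l, H) = -7 + ((-40*l + l*H) + H) = -7 + ((-40*l + H*l) + H) = -7 + (H - 40*l + H*l) = -7 + H - 40*l + H*l)
(-2926 + r(44, -40)) + 2771 = (-2926 + (-7 - 40 - 40*44 - 40*44)) + 2771 = (-2926 + (-7 - 40 - 1760 - 1760)) + 2771 = (-2926 - 3567) + 2771 = -6493 + 2771 = -3722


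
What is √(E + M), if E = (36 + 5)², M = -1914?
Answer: I*√233 ≈ 15.264*I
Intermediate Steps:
E = 1681 (E = 41² = 1681)
√(E + M) = √(1681 - 1914) = √(-233) = I*√233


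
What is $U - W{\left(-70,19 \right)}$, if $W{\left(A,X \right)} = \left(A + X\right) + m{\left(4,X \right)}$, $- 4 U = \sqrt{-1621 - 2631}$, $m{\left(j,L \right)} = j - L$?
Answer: $66 - \frac{i \sqrt{1063}}{2} \approx 66.0 - 16.302 i$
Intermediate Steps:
$U = - \frac{i \sqrt{1063}}{2}$ ($U = - \frac{\sqrt{-1621 - 2631}}{4} = - \frac{\sqrt{-4252}}{4} = - \frac{2 i \sqrt{1063}}{4} = - \frac{i \sqrt{1063}}{2} \approx - 16.302 i$)
$W{\left(A,X \right)} = 4 + A$ ($W{\left(A,X \right)} = \left(A + X\right) - \left(-4 + X\right) = 4 + A$)
$U - W{\left(-70,19 \right)} = - \frac{i \sqrt{1063}}{2} - \left(4 - 70\right) = - \frac{i \sqrt{1063}}{2} - -66 = - \frac{i \sqrt{1063}}{2} + 66 = 66 - \frac{i \sqrt{1063}}{2}$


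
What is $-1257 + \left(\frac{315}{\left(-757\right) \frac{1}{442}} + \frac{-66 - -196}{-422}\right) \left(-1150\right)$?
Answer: $\frac{33639968411}{159727} \approx 2.1061 \cdot 10^{5}$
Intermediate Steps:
$-1257 + \left(\frac{315}{\left(-757\right) \frac{1}{442}} + \frac{-66 - -196}{-422}\right) \left(-1150\right) = -1257 + \left(\frac{315}{\left(-757\right) \frac{1}{442}} + \left(-66 + 196\right) \left(- \frac{1}{422}\right)\right) \left(-1150\right) = -1257 + \left(\frac{315}{- \frac{757}{442}} + 130 \left(- \frac{1}{422}\right)\right) \left(-1150\right) = -1257 + \left(315 \left(- \frac{442}{757}\right) - \frac{65}{211}\right) \left(-1150\right) = -1257 + \left(- \frac{139230}{757} - \frac{65}{211}\right) \left(-1150\right) = -1257 - - \frac{33840745250}{159727} = -1257 + \frac{33840745250}{159727} = \frac{33639968411}{159727}$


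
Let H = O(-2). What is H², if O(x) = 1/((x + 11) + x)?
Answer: 1/49 ≈ 0.020408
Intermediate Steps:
O(x) = 1/(11 + 2*x) (O(x) = 1/((11 + x) + x) = 1/(11 + 2*x))
H = ⅐ (H = 1/(11 + 2*(-2)) = 1/(11 - 4) = 1/7 = ⅐ ≈ 0.14286)
H² = (⅐)² = 1/49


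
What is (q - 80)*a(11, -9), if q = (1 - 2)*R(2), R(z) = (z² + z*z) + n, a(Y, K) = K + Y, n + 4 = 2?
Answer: -172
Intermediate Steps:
n = -2 (n = -4 + 2 = -2)
R(z) = -2 + 2*z² (R(z) = (z² + z*z) - 2 = (z² + z²) - 2 = 2*z² - 2 = -2 + 2*z²)
q = -6 (q = (1 - 2)*(-2 + 2*2²) = -(-2 + 2*4) = -(-2 + 8) = -1*6 = -6)
(q - 80)*a(11, -9) = (-6 - 80)*(-9 + 11) = -86*2 = -172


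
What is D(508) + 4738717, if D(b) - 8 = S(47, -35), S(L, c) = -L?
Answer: 4738678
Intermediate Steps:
D(b) = -39 (D(b) = 8 - 1*47 = 8 - 47 = -39)
D(508) + 4738717 = -39 + 4738717 = 4738678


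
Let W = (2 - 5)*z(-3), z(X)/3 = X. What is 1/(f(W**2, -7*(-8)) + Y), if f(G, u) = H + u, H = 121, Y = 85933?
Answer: 1/86110 ≈ 1.1613e-5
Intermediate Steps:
z(X) = 3*X
W = 27 (W = (2 - 5)*(3*(-3)) = -3*(-9) = 27)
f(G, u) = 121 + u
1/(f(W**2, -7*(-8)) + Y) = 1/((121 - 7*(-8)) + 85933) = 1/((121 + 56) + 85933) = 1/(177 + 85933) = 1/86110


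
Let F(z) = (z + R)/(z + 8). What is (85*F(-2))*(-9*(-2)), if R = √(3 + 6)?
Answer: 255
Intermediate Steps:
R = 3 (R = √9 = 3)
F(z) = (3 + z)/(8 + z) (F(z) = (z + 3)/(z + 8) = (3 + z)/(8 + z))
(85*F(-2))*(-9*(-2)) = (85*((3 - 2)/(8 - 2)))*(-9*(-2)) = (85*(1/6))*18 = (85*((⅙)*1))*18 = (85*(⅙))*18 = (85/6)*18 = 255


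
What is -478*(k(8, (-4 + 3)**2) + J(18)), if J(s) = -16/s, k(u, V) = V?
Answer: -478/9 ≈ -53.111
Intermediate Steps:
-478*(k(8, (-4 + 3)**2) + J(18)) = -478*((-4 + 3)**2 - 16/18) = -478*((-1)**2 - 16*1/18) = -478*(1 - 8/9) = -478*1/9 = -478/9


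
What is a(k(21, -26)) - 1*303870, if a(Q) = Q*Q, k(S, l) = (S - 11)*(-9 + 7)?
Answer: -303470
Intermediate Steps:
k(S, l) = 22 - 2*S (k(S, l) = (-11 + S)*(-2) = 22 - 2*S)
a(Q) = Q²
a(k(21, -26)) - 1*303870 = (22 - 2*21)² - 1*303870 = (22 - 42)² - 303870 = (-20)² - 303870 = 400 - 303870 = -303470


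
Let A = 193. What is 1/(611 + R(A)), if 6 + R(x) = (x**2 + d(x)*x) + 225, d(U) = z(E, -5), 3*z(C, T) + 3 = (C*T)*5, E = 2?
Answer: 3/104008 ≈ 2.8844e-5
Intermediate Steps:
z(C, T) = -1 + 5*C*T/3 (z(C, T) = -1 + ((C*T)*5)/3 = -1 + (5*C*T)/3 = -1 + 5*C*T/3)
d(U) = -53/3 (d(U) = -1 + (5/3)*2*(-5) = -1 - 50/3 = -53/3)
R(x) = 219 + x**2 - 53*x/3 (R(x) = -6 + ((x**2 - 53*x/3) + 225) = -6 + (225 + x**2 - 53*x/3) = 219 + x**2 - 53*x/3)
1/(611 + R(A)) = 1/(611 + (219 + 193**2 - 53/3*193)) = 1/(611 + (219 + 37249 - 10229/3)) = 1/(611 + 102175/3) = 1/(104008/3) = 3/104008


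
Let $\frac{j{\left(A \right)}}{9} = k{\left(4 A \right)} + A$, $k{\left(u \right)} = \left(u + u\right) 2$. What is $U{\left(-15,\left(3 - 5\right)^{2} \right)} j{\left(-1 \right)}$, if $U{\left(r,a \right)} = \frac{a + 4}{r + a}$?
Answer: $\frac{1224}{11} \approx 111.27$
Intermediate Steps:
$k{\left(u \right)} = 4 u$ ($k{\left(u \right)} = 2 u 2 = 4 u$)
$U{\left(r,a \right)} = \frac{4 + a}{a + r}$
$j{\left(A \right)} = 153 A$ ($j{\left(A \right)} = 9 \left(4 \cdot 4 A + A\right) = 9 \left(16 A + A\right) = 9 \cdot 17 A = 153 A$)
$U{\left(-15,\left(3 - 5\right)^{2} \right)} j{\left(-1 \right)} = \frac{4 + \left(3 - 5\right)^{2}}{\left(3 - 5\right)^{2} - 15} \cdot 153 \left(-1\right) = \frac{4 + \left(-2\right)^{2}}{\left(-2\right)^{2} - 15} \left(-153\right) = \frac{4 + 4}{4 - 15} \left(-153\right) = \frac{1}{-11} \cdot 8 \left(-153\right) = \left(- \frac{1}{11}\right) 8 \left(-153\right) = \left(- \frac{8}{11}\right) \left(-153\right) = \frac{1224}{11}$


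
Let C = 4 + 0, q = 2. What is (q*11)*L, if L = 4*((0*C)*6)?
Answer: 0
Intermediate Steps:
C = 4
L = 0 (L = 4*((0*4)*6) = 4*(0*6) = 4*0 = 0)
(q*11)*L = (2*11)*0 = 22*0 = 0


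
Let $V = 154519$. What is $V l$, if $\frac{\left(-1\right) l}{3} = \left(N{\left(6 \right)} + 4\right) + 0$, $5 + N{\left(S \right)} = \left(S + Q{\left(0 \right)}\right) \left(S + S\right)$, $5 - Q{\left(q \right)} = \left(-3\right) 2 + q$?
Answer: $-94102071$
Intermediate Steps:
$Q{\left(q \right)} = 11 - q$ ($Q{\left(q \right)} = 5 - \left(\left(-3\right) 2 + q\right) = 5 - \left(-6 + q\right) = 11 - q$)
$N{\left(S \right)} = -5 + 2 S \left(11 + S\right)$ ($N{\left(S \right)} = -5 + \left(S + \left(11 - 0\right)\right) \left(S + S\right) = -5 + \left(S + \left(11 + 0\right)\right) 2 S = -5 + \left(S + 11\right) 2 S = -5 + \left(11 + S\right) 2 S = -5 + 2 S \left(11 + S\right)$)
$l = -609$ ($l = - 3 \left(\left(\left(-5 + 2 \cdot 6^{2} + 22 \cdot 6\right) + 4\right) + 0\right) = - 3 \left(\left(\left(-5 + 2 \cdot 36 + 132\right) + 4\right) + 0\right) = - 3 \left(\left(\left(-5 + 72 + 132\right) + 4\right) + 0\right) = - 3 \left(\left(199 + 4\right) + 0\right) = - 3 \left(203 + 0\right) = \left(-3\right) 203 = -609$)
$V l = 154519 \left(-609\right) = -94102071$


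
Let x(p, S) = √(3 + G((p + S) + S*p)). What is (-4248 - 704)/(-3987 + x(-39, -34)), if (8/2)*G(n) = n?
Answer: 78974496/63583411 + 9904*√1265/63583411 ≈ 1.2476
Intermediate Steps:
G(n) = n/4
x(p, S) = √(3 + S/4 + p/4 + S*p/4) (x(p, S) = √(3 + ((p + S) + S*p)/4) = √(3 + ((S + p) + S*p)/4) = √(3 + (S + p + S*p)/4) = √(3 + (S/4 + p/4 + S*p/4)) = √(3 + S/4 + p/4 + S*p/4))
(-4248 - 704)/(-3987 + x(-39, -34)) = (-4248 - 704)/(-3987 + √(12 - 34 - 39 - 34*(-39))/2) = -4952/(-3987 + √(12 - 34 - 39 + 1326)/2) = -4952/(-3987 + √1265/2)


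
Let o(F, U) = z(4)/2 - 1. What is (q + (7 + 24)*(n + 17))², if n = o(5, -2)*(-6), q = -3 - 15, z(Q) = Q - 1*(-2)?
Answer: 18769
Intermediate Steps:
z(Q) = 2 + Q (z(Q) = Q + 2 = 2 + Q)
q = -18
o(F, U) = 2 (o(F, U) = (2 + 4)/2 - 1 = 6*(½) - 1 = 3 - 1 = 2)
n = -12 (n = 2*(-6) = -12)
(q + (7 + 24)*(n + 17))² = (-18 + (7 + 24)*(-12 + 17))² = (-18 + 31*5)² = (-18 + 155)² = 137² = 18769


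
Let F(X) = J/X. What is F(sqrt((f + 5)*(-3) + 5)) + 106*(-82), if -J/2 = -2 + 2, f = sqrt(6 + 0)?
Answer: -8692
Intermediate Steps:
f = sqrt(6) ≈ 2.4495
J = 0 (J = -2*(-2 + 2) = -2*0 = 0)
F(X) = 0 (F(X) = 0/X = 0)
F(sqrt((f + 5)*(-3) + 5)) + 106*(-82) = 0 + 106*(-82) = 0 - 8692 = -8692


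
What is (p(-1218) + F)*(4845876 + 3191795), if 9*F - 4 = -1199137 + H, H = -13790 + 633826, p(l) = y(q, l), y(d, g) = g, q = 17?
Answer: -4742700112589/9 ≈ -5.2697e+11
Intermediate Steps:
p(l) = l
H = 620036
F = -579097/9 (F = 4/9 + (-1199137 + 620036)/9 = 4/9 + (1/9)*(-579101) = 4/9 - 579101/9 = -579097/9 ≈ -64344.)
(p(-1218) + F)*(4845876 + 3191795) = (-1218 - 579097/9)*(4845876 + 3191795) = -590059/9*8037671 = -4742700112589/9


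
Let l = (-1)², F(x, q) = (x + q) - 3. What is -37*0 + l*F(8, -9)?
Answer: -4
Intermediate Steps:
F(x, q) = -3 + q + x (F(x, q) = (q + x) - 3 = -3 + q + x)
l = 1
-37*0 + l*F(8, -9) = -37*0 + 1*(-3 - 9 + 8) = 0 + 1*(-4) = 0 - 4 = -4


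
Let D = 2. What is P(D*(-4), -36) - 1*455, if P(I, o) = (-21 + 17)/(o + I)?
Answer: -5004/11 ≈ -454.91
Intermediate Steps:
P(I, o) = -4/(I + o)
P(D*(-4), -36) - 1*455 = -4/(2*(-4) - 36) - 1*455 = -4/(-8 - 36) - 455 = -4/(-44) - 455 = -4*(-1/44) - 455 = 1/11 - 455 = -5004/11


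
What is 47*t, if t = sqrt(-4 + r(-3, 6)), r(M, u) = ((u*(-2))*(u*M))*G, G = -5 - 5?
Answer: 94*I*sqrt(541) ≈ 2186.4*I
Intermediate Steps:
G = -10
r(M, u) = 20*M*u**2 (r(M, u) = ((u*(-2))*(u*M))*(-10) = ((-2*u)*(M*u))*(-10) = -2*M*u**2*(-10) = 20*M*u**2)
t = 2*I*sqrt(541) (t = sqrt(-4 + 20*(-3)*6**2) = sqrt(-4 + 20*(-3)*36) = sqrt(-4 - 2160) = sqrt(-2164) = 2*I*sqrt(541) ≈ 46.519*I)
47*t = 47*(2*I*sqrt(541)) = 94*I*sqrt(541)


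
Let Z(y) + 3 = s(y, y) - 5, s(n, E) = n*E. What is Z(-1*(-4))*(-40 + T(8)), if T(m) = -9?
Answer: -392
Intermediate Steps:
s(n, E) = E*n
Z(y) = -8 + y² (Z(y) = -3 + (y*y - 5) = -3 + (y² - 5) = -3 + (-5 + y²) = -8 + y²)
Z(-1*(-4))*(-40 + T(8)) = (-8 + (-1*(-4))²)*(-40 - 9) = (-8 + 4²)*(-49) = (-8 + 16)*(-49) = 8*(-49) = -392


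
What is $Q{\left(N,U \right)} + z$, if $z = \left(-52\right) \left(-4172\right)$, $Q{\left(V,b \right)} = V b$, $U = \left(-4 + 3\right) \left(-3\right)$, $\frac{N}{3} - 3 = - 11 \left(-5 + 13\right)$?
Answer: $216179$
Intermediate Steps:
$N = -255$ ($N = 9 + 3 \left(- 11 \left(-5 + 13\right)\right) = 9 + 3 \left(\left(-11\right) 8\right) = 9 + 3 \left(-88\right) = 9 - 264 = -255$)
$U = 3$ ($U = \left(-1\right) \left(-3\right) = 3$)
$z = 216944$
$Q{\left(N,U \right)} + z = \left(-255\right) 3 + 216944 = -765 + 216944 = 216179$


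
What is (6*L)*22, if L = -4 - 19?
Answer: -3036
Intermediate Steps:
L = -23
(6*L)*22 = (6*(-23))*22 = -138*22 = -3036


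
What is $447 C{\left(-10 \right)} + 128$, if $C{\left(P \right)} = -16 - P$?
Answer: $-2554$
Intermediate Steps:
$447 C{\left(-10 \right)} + 128 = 447 \left(-16 - -10\right) + 128 = 447 \left(-16 + 10\right) + 128 = 447 \left(-6\right) + 128 = -2682 + 128 = -2554$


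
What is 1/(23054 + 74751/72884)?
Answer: 72884/1680342487 ≈ 4.3374e-5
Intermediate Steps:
1/(23054 + 74751/72884) = 1/(1680342487/72884) = 72884/1680342487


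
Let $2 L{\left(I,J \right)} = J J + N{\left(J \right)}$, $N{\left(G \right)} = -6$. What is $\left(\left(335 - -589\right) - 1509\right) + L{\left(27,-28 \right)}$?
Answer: $-196$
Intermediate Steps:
$L{\left(I,J \right)} = -3 + \frac{J^{2}}{2}$ ($L{\left(I,J \right)} = \frac{J J - 6}{2} = \frac{J^{2} - 6}{2} = \frac{-6 + J^{2}}{2} = -3 + \frac{J^{2}}{2}$)
$\left(\left(335 - -589\right) - 1509\right) + L{\left(27,-28 \right)} = \left(\left(335 - -589\right) - 1509\right) - \left(3 - \frac{\left(-28\right)^{2}}{2}\right) = \left(\left(335 + 589\right) - 1509\right) + \left(-3 + \frac{1}{2} \cdot 784\right) = \left(924 - 1509\right) + \left(-3 + 392\right) = -585 + 389 = -196$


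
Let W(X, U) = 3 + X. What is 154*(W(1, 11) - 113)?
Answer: -16786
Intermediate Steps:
154*(W(1, 11) - 113) = 154*((3 + 1) - 113) = 154*(4 - 113) = 154*(-109) = -16786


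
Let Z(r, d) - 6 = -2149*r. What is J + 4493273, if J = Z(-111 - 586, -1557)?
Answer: 5991132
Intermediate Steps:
Z(r, d) = 6 - 2149*r
J = 1497859 (J = 6 - 2149*(-111 - 586) = 6 - 2149*(-697) = 6 + 1497853 = 1497859)
J + 4493273 = 1497859 + 4493273 = 5991132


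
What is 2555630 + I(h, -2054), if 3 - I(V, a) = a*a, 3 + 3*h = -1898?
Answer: -1663283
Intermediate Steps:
h = -1901/3 (h = -1 + (⅓)*(-1898) = -1 - 1898/3 = -1901/3 ≈ -633.67)
I(V, a) = 3 - a² (I(V, a) = 3 - a*a = 3 - a²)
2555630 + I(h, -2054) = 2555630 + (3 - 1*(-2054)²) = 2555630 + (3 - 1*4218916) = 2555630 + (3 - 4218916) = 2555630 - 4218913 = -1663283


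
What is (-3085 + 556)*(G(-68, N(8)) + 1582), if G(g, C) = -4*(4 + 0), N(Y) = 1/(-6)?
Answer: -3960414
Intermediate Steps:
N(Y) = -1/6
G(g, C) = -16 (G(g, C) = -4*4 = -16)
(-3085 + 556)*(G(-68, N(8)) + 1582) = (-3085 + 556)*(-16 + 1582) = -2529*1566 = -3960414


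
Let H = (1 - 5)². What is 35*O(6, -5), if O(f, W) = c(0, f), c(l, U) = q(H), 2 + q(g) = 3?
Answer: 35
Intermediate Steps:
H = 16 (H = (-4)² = 16)
q(g) = 1 (q(g) = -2 + 3 = 1)
c(l, U) = 1
O(f, W) = 1
35*O(6, -5) = 35*1 = 35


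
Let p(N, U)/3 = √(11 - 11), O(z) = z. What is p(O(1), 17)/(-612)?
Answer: 0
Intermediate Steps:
p(N, U) = 0 (p(N, U) = 3*√(11 - 11) = 3*√0 = 3*0 = 0)
p(O(1), 17)/(-612) = 0/(-612) = 0*(-1/612) = 0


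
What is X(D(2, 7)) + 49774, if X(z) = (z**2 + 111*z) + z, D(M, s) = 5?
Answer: 50359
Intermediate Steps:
X(z) = z**2 + 112*z
X(D(2, 7)) + 49774 = 5*(112 + 5) + 49774 = 5*117 + 49774 = 585 + 49774 = 50359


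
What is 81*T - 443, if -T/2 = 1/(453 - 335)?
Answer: -26218/59 ≈ -444.37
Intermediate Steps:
T = -1/59 (T = -2/(453 - 335) = -2/118 = -2*1/118 = -1/59 ≈ -0.016949)
81*T - 443 = 81*(-1/59) - 443 = -81/59 - 443 = -26218/59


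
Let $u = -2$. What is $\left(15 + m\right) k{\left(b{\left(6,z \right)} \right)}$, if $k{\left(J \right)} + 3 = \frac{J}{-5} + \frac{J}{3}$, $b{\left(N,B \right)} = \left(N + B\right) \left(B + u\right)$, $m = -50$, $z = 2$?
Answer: $105$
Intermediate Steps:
$b{\left(N,B \right)} = \left(-2 + B\right) \left(B + N\right)$ ($b{\left(N,B \right)} = \left(N + B\right) \left(B - 2\right) = \left(B + N\right) \left(-2 + B\right) = \left(-2 + B\right) \left(B + N\right)$)
$k{\left(J \right)} = -3 + \frac{2 J}{15}$ ($k{\left(J \right)} = -3 + \left(\frac{J}{-5} + \frac{J}{3}\right) = -3 + \left(J \left(- \frac{1}{5}\right) + J \frac{1}{3}\right) = -3 + \left(- \frac{J}{5} + \frac{J}{3}\right) = -3 + \frac{2 J}{15}$)
$\left(15 + m\right) k{\left(b{\left(6,z \right)} \right)} = \left(15 - 50\right) \left(-3 + \frac{2 \left(2^{2} - 4 - 12 + 2 \cdot 6\right)}{15}\right) = - 35 \left(-3 + \frac{2 \left(4 - 4 - 12 + 12\right)}{15}\right) = - 35 \left(-3 + \frac{2}{15} \cdot 0\right) = - 35 \left(-3 + 0\right) = \left(-35\right) \left(-3\right) = 105$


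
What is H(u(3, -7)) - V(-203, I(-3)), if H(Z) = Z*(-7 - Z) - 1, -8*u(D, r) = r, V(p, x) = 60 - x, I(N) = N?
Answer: -4537/64 ≈ -70.891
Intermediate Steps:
u(D, r) = -r/8
H(Z) = -1 + Z*(-7 - Z)
H(u(3, -7)) - V(-203, I(-3)) = (-1 - (-1/8*(-7))**2 - (-7)*(-7)/8) - (60 - 1*(-3)) = (-1 - (7/8)**2 - 7*7/8) - (60 + 3) = (-1 - 1*49/64 - 49/8) - 1*63 = (-1 - 49/64 - 49/8) - 63 = -505/64 - 63 = -4537/64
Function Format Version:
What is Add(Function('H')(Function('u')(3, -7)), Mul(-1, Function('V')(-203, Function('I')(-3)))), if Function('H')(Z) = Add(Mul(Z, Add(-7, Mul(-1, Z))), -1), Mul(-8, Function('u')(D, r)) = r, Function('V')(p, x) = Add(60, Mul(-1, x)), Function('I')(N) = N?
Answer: Rational(-4537, 64) ≈ -70.891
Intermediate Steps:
Function('u')(D, r) = Mul(Rational(-1, 8), r)
Function('H')(Z) = Add(-1, Mul(Z, Add(-7, Mul(-1, Z))))
Add(Function('H')(Function('u')(3, -7)), Mul(-1, Function('V')(-203, Function('I')(-3)))) = Add(Add(-1, Mul(-1, Pow(Mul(Rational(-1, 8), -7), 2)), Mul(-7, Mul(Rational(-1, 8), -7))), Mul(-1, Add(60, Mul(-1, -3)))) = Add(Add(-1, Mul(-1, Pow(Rational(7, 8), 2)), Mul(-7, Rational(7, 8))), Mul(-1, Add(60, 3))) = Add(Add(-1, Mul(-1, Rational(49, 64)), Rational(-49, 8)), Mul(-1, 63)) = Add(Add(-1, Rational(-49, 64), Rational(-49, 8)), -63) = Add(Rational(-505, 64), -63) = Rational(-4537, 64)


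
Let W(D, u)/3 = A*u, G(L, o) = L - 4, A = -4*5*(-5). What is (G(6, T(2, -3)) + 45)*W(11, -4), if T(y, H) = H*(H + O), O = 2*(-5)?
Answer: -56400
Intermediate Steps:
O = -10
A = 100 (A = -20*(-5) = 100)
T(y, H) = H*(-10 + H) (T(y, H) = H*(H - 10) = H*(-10 + H))
G(L, o) = -4 + L
W(D, u) = 300*u (W(D, u) = 3*(100*u) = 300*u)
(G(6, T(2, -3)) + 45)*W(11, -4) = ((-4 + 6) + 45)*(300*(-4)) = (2 + 45)*(-1200) = 47*(-1200) = -56400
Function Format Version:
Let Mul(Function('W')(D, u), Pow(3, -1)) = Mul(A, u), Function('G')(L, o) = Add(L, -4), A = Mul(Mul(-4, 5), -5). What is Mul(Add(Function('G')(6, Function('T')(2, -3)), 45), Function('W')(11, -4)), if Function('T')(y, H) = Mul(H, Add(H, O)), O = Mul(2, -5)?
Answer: -56400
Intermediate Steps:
O = -10
A = 100 (A = Mul(-20, -5) = 100)
Function('T')(y, H) = Mul(H, Add(-10, H)) (Function('T')(y, H) = Mul(H, Add(H, -10)) = Mul(H, Add(-10, H)))
Function('G')(L, o) = Add(-4, L)
Function('W')(D, u) = Mul(300, u) (Function('W')(D, u) = Mul(3, Mul(100, u)) = Mul(300, u))
Mul(Add(Function('G')(6, Function('T')(2, -3)), 45), Function('W')(11, -4)) = Mul(Add(Add(-4, 6), 45), Mul(300, -4)) = Mul(Add(2, 45), -1200) = Mul(47, -1200) = -56400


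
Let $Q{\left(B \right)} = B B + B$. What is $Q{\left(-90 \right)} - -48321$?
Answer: $56331$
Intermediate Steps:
$Q{\left(B \right)} = B + B^{2}$ ($Q{\left(B \right)} = B^{2} + B = B + B^{2}$)
$Q{\left(-90 \right)} - -48321 = - 90 \left(1 - 90\right) - -48321 = \left(-90\right) \left(-89\right) + 48321 = 8010 + 48321 = 56331$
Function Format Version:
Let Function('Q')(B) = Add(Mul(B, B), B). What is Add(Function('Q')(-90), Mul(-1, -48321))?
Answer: 56331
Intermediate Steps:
Function('Q')(B) = Add(B, Pow(B, 2)) (Function('Q')(B) = Add(Pow(B, 2), B) = Add(B, Pow(B, 2)))
Add(Function('Q')(-90), Mul(-1, -48321)) = Add(Mul(-90, Add(1, -90)), Mul(-1, -48321)) = Add(Mul(-90, -89), 48321) = Add(8010, 48321) = 56331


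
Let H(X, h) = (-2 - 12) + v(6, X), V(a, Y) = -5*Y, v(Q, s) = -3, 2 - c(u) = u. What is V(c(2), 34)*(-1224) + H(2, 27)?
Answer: 208063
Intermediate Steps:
c(u) = 2 - u
H(X, h) = -17 (H(X, h) = (-2 - 12) - 3 = -14 - 3 = -17)
V(c(2), 34)*(-1224) + H(2, 27) = -5*34*(-1224) - 17 = -170*(-1224) - 17 = 208080 - 17 = 208063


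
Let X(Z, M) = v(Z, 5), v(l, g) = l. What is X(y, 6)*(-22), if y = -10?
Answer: 220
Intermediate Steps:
X(Z, M) = Z
X(y, 6)*(-22) = -10*(-22) = 220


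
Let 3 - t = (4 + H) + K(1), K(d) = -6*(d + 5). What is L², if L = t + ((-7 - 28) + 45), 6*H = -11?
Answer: 78961/36 ≈ 2193.4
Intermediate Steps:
K(d) = -30 - 6*d (K(d) = -6*(5 + d) = -30 - 6*d)
H = -11/6 (H = (⅙)*(-11) = -11/6 ≈ -1.8333)
t = 221/6 (t = 3 - ((4 - 11/6) + (-30 - 6*1)) = 3 - (13/6 + (-30 - 6)) = 3 - (13/6 - 36) = 3 - 1*(-203/6) = 3 + 203/6 = 221/6 ≈ 36.833)
L = 281/6 (L = 221/6 + ((-7 - 28) + 45) = 221/6 + (-35 + 45) = 221/6 + 10 = 281/6 ≈ 46.833)
L² = (281/6)² = 78961/36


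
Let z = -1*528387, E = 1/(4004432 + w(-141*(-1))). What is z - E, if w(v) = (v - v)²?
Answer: -2115889811185/4004432 ≈ -5.2839e+5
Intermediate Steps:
w(v) = 0 (w(v) = 0² = 0)
E = 1/4004432 (E = 1/(4004432 + 0) = 1/4004432 ≈ 2.4972e-7)
z = -528387
z - E = -528387 - 1*1/4004432 = -528387 - 1/4004432 = -2115889811185/4004432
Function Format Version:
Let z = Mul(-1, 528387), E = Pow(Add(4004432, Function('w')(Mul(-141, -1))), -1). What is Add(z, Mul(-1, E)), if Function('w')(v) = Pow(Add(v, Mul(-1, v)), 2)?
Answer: Rational(-2115889811185, 4004432) ≈ -5.2839e+5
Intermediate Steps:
Function('w')(v) = 0 (Function('w')(v) = Pow(0, 2) = 0)
E = Rational(1, 4004432) (E = Pow(Add(4004432, 0), -1) = Pow(4004432, -1) = Rational(1, 4004432) ≈ 2.4972e-7)
z = -528387
Add(z, Mul(-1, E)) = Add(-528387, Mul(-1, Rational(1, 4004432))) = Add(-528387, Rational(-1, 4004432)) = Rational(-2115889811185, 4004432)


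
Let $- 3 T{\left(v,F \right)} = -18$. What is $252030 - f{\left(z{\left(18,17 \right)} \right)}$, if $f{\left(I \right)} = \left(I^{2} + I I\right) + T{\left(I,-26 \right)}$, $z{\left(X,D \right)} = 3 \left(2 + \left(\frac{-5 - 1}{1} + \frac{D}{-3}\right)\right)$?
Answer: $250342$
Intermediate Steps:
$T{\left(v,F \right)} = 6$ ($T{\left(v,F \right)} = \left(- \frac{1}{3}\right) \left(-18\right) = 6$)
$z{\left(X,D \right)} = -12 - D$ ($z{\left(X,D \right)} = 3 \left(2 + \left(\left(-6\right) 1 + D \left(- \frac{1}{3}\right)\right)\right) = 3 \left(2 - \left(6 + \frac{D}{3}\right)\right) = 3 \left(-4 - \frac{D}{3}\right) = -12 - D$)
$f{\left(I \right)} = 6 + 2 I^{2}$ ($f{\left(I \right)} = \left(I^{2} + I I\right) + 6 = \left(I^{2} + I^{2}\right) + 6 = 2 I^{2} + 6 = 6 + 2 I^{2}$)
$252030 - f{\left(z{\left(18,17 \right)} \right)} = 252030 - \left(6 + 2 \left(-12 - 17\right)^{2}\right) = 252030 - \left(6 + 2 \left(-29\right)^{2}\right) = 252030 - \left(6 + 2 \cdot 841\right) = 252030 - \left(6 + 1682\right) = 252030 - 1688 = 250342$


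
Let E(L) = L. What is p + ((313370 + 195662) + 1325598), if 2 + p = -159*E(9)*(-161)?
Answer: 2065019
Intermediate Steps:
p = 230389 (p = -2 - 159*9*(-161) = -2 - 1431*(-161) = -2 + 230391 = 230389)
p + ((313370 + 195662) + 1325598) = 230389 + ((313370 + 195662) + 1325598) = 230389 + (509032 + 1325598) = 230389 + 1834630 = 2065019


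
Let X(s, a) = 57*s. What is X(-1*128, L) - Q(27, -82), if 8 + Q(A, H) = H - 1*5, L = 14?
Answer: -7201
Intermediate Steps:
Q(A, H) = -13 + H (Q(A, H) = -8 + (H - 1*5) = -8 + (H - 5) = -8 + (-5 + H) = -13 + H)
X(-1*128, L) - Q(27, -82) = 57*(-1*128) - (-13 - 82) = 57*(-128) - 1*(-95) = -7296 + 95 = -7201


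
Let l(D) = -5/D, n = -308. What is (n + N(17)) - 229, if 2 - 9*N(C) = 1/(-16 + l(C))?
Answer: -1338170/2493 ≈ -536.77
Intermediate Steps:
N(C) = 2/9 - 1/(9*(-16 - 5/C))
(n + N(17)) - 229 = (-308 + (10 + 33*17)/(9*(5 + 16*17))) - 229 = (-308 + (10 + 561)/(9*(5 + 272))) - 229 = (-308 + (⅑)*571/277) - 229 = (-308 + (⅑)*(1/277)*571) - 229 = (-308 + 571/2493) - 229 = -767273/2493 - 229 = -1338170/2493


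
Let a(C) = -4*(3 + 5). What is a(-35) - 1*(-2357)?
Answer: 2325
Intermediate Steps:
a(C) = -32 (a(C) = -4*8 = -32)
a(-35) - 1*(-2357) = -32 - 1*(-2357) = -32 + 2357 = 2325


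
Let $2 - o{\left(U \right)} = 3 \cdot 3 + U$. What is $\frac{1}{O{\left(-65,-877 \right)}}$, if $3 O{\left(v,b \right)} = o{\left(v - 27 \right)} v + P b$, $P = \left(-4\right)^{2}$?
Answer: $- \frac{1}{6519} \approx -0.0001534$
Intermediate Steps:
$o{\left(U \right)} = -7 - U$ ($o{\left(U \right)} = 2 - \left(3 \cdot 3 + U\right) = 2 - \left(9 + U\right) = -7 - U$)
$P = 16$
$O{\left(v,b \right)} = \frac{16 b}{3} + \frac{v \left(20 - v\right)}{3}$ ($O{\left(v,b \right)} = \frac{\left(-7 - \left(v - 27\right)\right) v + 16 b}{3} = \frac{\left(-7 - \left(-27 + v\right)\right) v + 16 b}{3} = \frac{\left(20 - v\right) v + 16 b}{3} = \frac{v \left(20 - v\right) + 16 b}{3} = \frac{16 b + v \left(20 - v\right)}{3} = \frac{16 b}{3} + \frac{v \left(20 - v\right)}{3}$)
$\frac{1}{O{\left(-65,-877 \right)}} = \frac{1}{\frac{16}{3} \left(-877\right) - - \frac{65 \left(-20 - 65\right)}{3}} = \frac{1}{- \frac{14032}{3} - \left(- \frac{65}{3}\right) \left(-85\right)} = \frac{1}{- \frac{14032}{3} - \frac{5525}{3}} = \frac{1}{-6519} = - \frac{1}{6519}$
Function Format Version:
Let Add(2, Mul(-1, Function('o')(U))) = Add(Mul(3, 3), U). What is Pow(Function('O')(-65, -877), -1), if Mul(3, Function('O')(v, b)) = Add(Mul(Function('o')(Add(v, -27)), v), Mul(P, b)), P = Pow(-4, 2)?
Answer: Rational(-1, 6519) ≈ -0.00015340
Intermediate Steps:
Function('o')(U) = Add(-7, Mul(-1, U)) (Function('o')(U) = Add(2, Mul(-1, Add(Mul(3, 3), U))) = Add(2, Mul(-1, Add(9, U))) = Add(2, Add(-9, Mul(-1, U))) = Add(-7, Mul(-1, U)))
P = 16
Function('O')(v, b) = Add(Mul(Rational(16, 3), b), Mul(Rational(1, 3), v, Add(20, Mul(-1, v)))) (Function('O')(v, b) = Mul(Rational(1, 3), Add(Mul(Add(-7, Mul(-1, Add(v, -27))), v), Mul(16, b))) = Mul(Rational(1, 3), Add(Mul(Add(-7, Mul(-1, Add(-27, v))), v), Mul(16, b))) = Mul(Rational(1, 3), Add(Mul(Add(-7, Add(27, Mul(-1, v))), v), Mul(16, b))) = Mul(Rational(1, 3), Add(Mul(Add(20, Mul(-1, v)), v), Mul(16, b))) = Mul(Rational(1, 3), Add(Mul(v, Add(20, Mul(-1, v))), Mul(16, b))) = Mul(Rational(1, 3), Add(Mul(16, b), Mul(v, Add(20, Mul(-1, v))))) = Add(Mul(Rational(16, 3), b), Mul(Rational(1, 3), v, Add(20, Mul(-1, v)))))
Pow(Function('O')(-65, -877), -1) = Pow(Add(Mul(Rational(16, 3), -877), Mul(Rational(-1, 3), -65, Add(-20, -65))), -1) = Pow(Add(Rational(-14032, 3), Mul(Rational(-1, 3), -65, -85)), -1) = Pow(Add(Rational(-14032, 3), Rational(-5525, 3)), -1) = Pow(-6519, -1) = Rational(-1, 6519)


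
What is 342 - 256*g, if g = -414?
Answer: 106326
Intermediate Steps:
342 - 256*g = 342 - 256*(-414) = 342 + 105984 = 106326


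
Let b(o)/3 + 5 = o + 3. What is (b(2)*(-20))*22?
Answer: 0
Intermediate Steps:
b(o) = -6 + 3*o (b(o) = -15 + 3*(o + 3) = -15 + 3*(3 + o) = -15 + (9 + 3*o) = -6 + 3*o)
(b(2)*(-20))*22 = ((-6 + 3*2)*(-20))*22 = ((-6 + 6)*(-20))*22 = (0*(-20))*22 = 0*22 = 0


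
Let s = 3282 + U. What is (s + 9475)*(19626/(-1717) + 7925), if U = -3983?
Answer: 119217593626/1717 ≈ 6.9434e+7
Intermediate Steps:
s = -701 (s = 3282 - 3983 = -701)
(s + 9475)*(19626/(-1717) + 7925) = (-701 + 9475)*(19626/(-1717) + 7925) = 8774*(19626*(-1/1717) + 7925) = 8774*(-19626/1717 + 7925) = 8774*(13587599/1717) = 119217593626/1717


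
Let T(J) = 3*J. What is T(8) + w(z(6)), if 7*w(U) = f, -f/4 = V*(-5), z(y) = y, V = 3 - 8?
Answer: 68/7 ≈ 9.7143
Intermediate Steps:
V = -5
f = -100 (f = -(-20)*(-5) = -4*25 = -100)
w(U) = -100/7 (w(U) = (⅐)*(-100) = -100/7)
T(8) + w(z(6)) = 3*8 - 100/7 = 24 - 100/7 = 68/7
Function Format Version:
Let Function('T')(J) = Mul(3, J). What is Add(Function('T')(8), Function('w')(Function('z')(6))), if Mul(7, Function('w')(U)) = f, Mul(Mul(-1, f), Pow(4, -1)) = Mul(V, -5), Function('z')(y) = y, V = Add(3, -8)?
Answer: Rational(68, 7) ≈ 9.7143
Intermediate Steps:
V = -5
f = -100 (f = Mul(-4, Mul(-5, -5)) = Mul(-4, 25) = -100)
Function('w')(U) = Rational(-100, 7) (Function('w')(U) = Mul(Rational(1, 7), -100) = Rational(-100, 7))
Add(Function('T')(8), Function('w')(Function('z')(6))) = Add(Mul(3, 8), Rational(-100, 7)) = Add(24, Rational(-100, 7)) = Rational(68, 7)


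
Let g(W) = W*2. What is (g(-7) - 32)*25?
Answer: -1150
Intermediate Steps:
g(W) = 2*W
(g(-7) - 32)*25 = (2*(-7) - 32)*25 = (-14 - 32)*25 = -46*25 = -1150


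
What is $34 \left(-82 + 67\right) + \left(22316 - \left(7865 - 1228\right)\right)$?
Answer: $15169$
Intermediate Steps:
$34 \left(-82 + 67\right) + \left(22316 - \left(7865 - 1228\right)\right) = 34 \left(-15\right) + \left(22316 - \left(7865 - 1228\right)\right) = -510 + \left(22316 - 6637\right) = -510 + 15679 = 15169$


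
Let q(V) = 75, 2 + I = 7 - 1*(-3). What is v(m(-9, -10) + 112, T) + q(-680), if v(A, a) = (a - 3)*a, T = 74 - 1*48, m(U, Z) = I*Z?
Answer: 673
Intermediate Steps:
I = 8 (I = -2 + (7 - 1*(-3)) = -2 + (7 + 3) = -2 + 10 = 8)
m(U, Z) = 8*Z
T = 26 (T = 74 - 48 = 26)
v(A, a) = a*(-3 + a) (v(A, a) = (-3 + a)*a = a*(-3 + a))
v(m(-9, -10) + 112, T) + q(-680) = 26*(-3 + 26) + 75 = 26*23 + 75 = 598 + 75 = 673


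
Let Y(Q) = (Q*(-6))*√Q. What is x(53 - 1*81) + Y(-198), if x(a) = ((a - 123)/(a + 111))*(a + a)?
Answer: 8456/83 + 3564*I*√22 ≈ 101.88 + 16717.0*I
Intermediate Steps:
Y(Q) = -6*Q^(3/2) (Y(Q) = (-6*Q)*√Q = -6*Q^(3/2))
x(a) = 2*a*(-123 + a)/(111 + a) (x(a) = ((-123 + a)/(111 + a))*(2*a) = 2*a*(-123 + a)/(111 + a))
x(53 - 1*81) + Y(-198) = 2*(53 - 1*81)*(-123 + (53 - 1*81))/(111 + (53 - 1*81)) - (-3564)*I*√22 = 2*(53 - 81)*(-123 + (53 - 81))/(111 + (53 - 81)) - (-3564)*I*√22 = 2*(-28)*(-123 - 28)/(111 - 28) + 3564*I*√22 = 2*(-28)*(-151)/83 + 3564*I*√22 = 2*(-28)*(1/83)*(-151) + 3564*I*√22 = 8456/83 + 3564*I*√22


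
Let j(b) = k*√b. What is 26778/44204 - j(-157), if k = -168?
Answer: 13389/22102 + 168*I*√157 ≈ 0.60578 + 2105.0*I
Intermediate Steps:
j(b) = -168*√b
26778/44204 - j(-157) = 26778/44204 - (-168)*√(-157) = 26778*(1/44204) - (-168)*I*√157 = 13389/22102 - (-168)*I*√157 = 13389/22102 + 168*I*√157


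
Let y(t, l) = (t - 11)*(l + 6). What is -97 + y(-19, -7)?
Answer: -67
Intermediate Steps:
y(t, l) = (-11 + t)*(6 + l)
-97 + y(-19, -7) = -97 + (-66 - 11*(-7) + 6*(-19) - 7*(-19)) = -97 + (-66 + 77 - 114 + 133) = -97 + 30 = -67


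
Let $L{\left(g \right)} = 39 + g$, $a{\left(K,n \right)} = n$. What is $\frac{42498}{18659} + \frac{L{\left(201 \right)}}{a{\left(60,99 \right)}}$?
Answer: $\frac{2895154}{615747} \approx 4.7019$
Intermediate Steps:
$\frac{42498}{18659} + \frac{L{\left(201 \right)}}{a{\left(60,99 \right)}} = \frac{42498}{18659} + \frac{39 + 201}{99} = 42498 \cdot \frac{1}{18659} + 240 \cdot \frac{1}{99} = \frac{42498}{18659} + \frac{80}{33} = \frac{2895154}{615747}$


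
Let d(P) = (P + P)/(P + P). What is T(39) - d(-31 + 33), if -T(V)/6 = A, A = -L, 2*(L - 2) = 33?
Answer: 110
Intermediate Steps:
L = 37/2 (L = 2 + (1/2)*33 = 2 + 33/2 = 37/2 ≈ 18.500)
d(P) = 1 (d(P) = (2*P)/((2*P)) = (2*P)*(1/(2*P)) = 1)
A = -37/2 (A = -1*37/2 = -37/2 ≈ -18.500)
T(V) = 111 (T(V) = -6*(-37/2) = 111)
T(39) - d(-31 + 33) = 111 - 1*1 = 111 - 1 = 110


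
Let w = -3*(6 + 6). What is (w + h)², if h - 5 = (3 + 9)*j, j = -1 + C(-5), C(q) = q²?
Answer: 66049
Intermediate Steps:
j = 24 (j = -1 + (-5)² = -1 + 25 = 24)
w = -36 (w = -3*12 = -36)
h = 293 (h = 5 + (3 + 9)*24 = 5 + 12*24 = 5 + 288 = 293)
(w + h)² = (-36 + 293)² = 257² = 66049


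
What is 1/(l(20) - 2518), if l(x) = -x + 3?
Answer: -1/2535 ≈ -0.00039448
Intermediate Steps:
l(x) = 3 - x
1/(l(20) - 2518) = 1/((3 - 1*20) - 2518) = 1/((3 - 20) - 2518) = 1/(-17 - 2518) = 1/(-2535) = -1/2535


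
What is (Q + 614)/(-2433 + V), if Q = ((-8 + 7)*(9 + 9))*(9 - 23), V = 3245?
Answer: 433/406 ≈ 1.0665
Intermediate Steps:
Q = 252 (Q = -1*18*(-14) = -18*(-14) = 252)
(Q + 614)/(-2433 + V) = (252 + 614)/(-2433 + 3245) = 866/812 = 866*(1/812) = 433/406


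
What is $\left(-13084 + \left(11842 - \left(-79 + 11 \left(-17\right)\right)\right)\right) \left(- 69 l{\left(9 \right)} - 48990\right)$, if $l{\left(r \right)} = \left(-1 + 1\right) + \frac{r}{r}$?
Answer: $47881584$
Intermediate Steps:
$l{\left(r \right)} = 1$ ($l{\left(r \right)} = 0 + 1 = 1$)
$\left(-13084 + \left(11842 - \left(-79 + 11 \left(-17\right)\right)\right)\right) \left(- 69 l{\left(9 \right)} - 48990\right) = \left(-13084 + \left(11842 - \left(-79 + 11 \left(-17\right)\right)\right)\right) \left(\left(-69\right) 1 - 48990\right) = \left(-13084 + \left(11842 - \left(-79 - 187\right)\right)\right) \left(-69 - 48990\right) = \left(-13084 + \left(11842 - -266\right)\right) \left(-49059\right) = \left(-13084 + \left(11842 + 266\right)\right) \left(-49059\right) = \left(-13084 + 12108\right) \left(-49059\right) = \left(-976\right) \left(-49059\right) = 47881584$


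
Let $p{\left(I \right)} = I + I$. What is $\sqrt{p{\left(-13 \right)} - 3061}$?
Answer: $21 i \sqrt{7} \approx 55.561 i$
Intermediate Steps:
$p{\left(I \right)} = 2 I$
$\sqrt{p{\left(-13 \right)} - 3061} = \sqrt{2 \left(-13\right) - 3061} = \sqrt{-26 - 3061} = \sqrt{-3087} = 21 i \sqrt{7}$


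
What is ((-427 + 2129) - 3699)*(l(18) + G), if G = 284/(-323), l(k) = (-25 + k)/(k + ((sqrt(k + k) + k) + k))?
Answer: 38544097/19380 ≈ 1988.9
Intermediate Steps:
l(k) = (-25 + k)/(3*k + sqrt(2)*sqrt(k)) (l(k) = (-25 + k)/(k + ((sqrt(2*k) + k) + k)) = (-25 + k)/(k + ((sqrt(2)*sqrt(k) + k) + k)) = (-25 + k)/(k + ((k + sqrt(2)*sqrt(k)) + k)) = (-25 + k)/(k + (2*k + sqrt(2)*sqrt(k))) = (-25 + k)/(3*k + sqrt(2)*sqrt(k)))
G = -284/323 (G = 284*(-1/323) = -284/323 ≈ -0.87926)
((-427 + 2129) - 3699)*(l(18) + G) = ((-427 + 2129) - 3699)*((-25 + 18)/(3*18 + sqrt(2)*sqrt(18)) - 284/323) = (1702 - 3699)*(-7/(54 + sqrt(2)*(3*sqrt(2))) - 284/323) = -1997*(-7/(54 + 6) - 284/323) = -1997*(-7/60 - 284/323) = -1997*(-19301/19380) = 38544097/19380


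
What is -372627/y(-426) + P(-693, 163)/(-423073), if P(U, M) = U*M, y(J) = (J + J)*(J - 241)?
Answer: -4450268115/11448838892 ≈ -0.38871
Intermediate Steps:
y(J) = 2*J*(-241 + J) (y(J) = (2*J)*(-241 + J) = 2*J*(-241 + J))
P(U, M) = M*U
-372627/y(-426) + P(-693, 163)/(-423073) = -372627*(-1/(852*(-241 - 426))) + (163*(-693))/(-423073) = -372627/(2*(-426)*(-667)) - 112959*(-1/423073) = -372627/568284 + 16137/60439 = -372627*1/568284 + 16137/60439 = -124209/189428 + 16137/60439 = -4450268115/11448838892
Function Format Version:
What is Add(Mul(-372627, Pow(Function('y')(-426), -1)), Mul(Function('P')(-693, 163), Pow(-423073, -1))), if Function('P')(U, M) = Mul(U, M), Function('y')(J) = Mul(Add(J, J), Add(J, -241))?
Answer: Rational(-4450268115, 11448838892) ≈ -0.38871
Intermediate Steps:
Function('y')(J) = Mul(2, J, Add(-241, J)) (Function('y')(J) = Mul(Mul(2, J), Add(-241, J)) = Mul(2, J, Add(-241, J)))
Function('P')(U, M) = Mul(M, U)
Add(Mul(-372627, Pow(Function('y')(-426), -1)), Mul(Function('P')(-693, 163), Pow(-423073, -1))) = Add(Mul(-372627, Pow(Mul(2, -426, Add(-241, -426)), -1)), Mul(Mul(163, -693), Pow(-423073, -1))) = Add(Mul(-372627, Pow(Mul(2, -426, -667), -1)), Mul(-112959, Rational(-1, 423073))) = Add(Mul(-372627, Pow(568284, -1)), Rational(16137, 60439)) = Add(Mul(-372627, Rational(1, 568284)), Rational(16137, 60439)) = Add(Rational(-124209, 189428), Rational(16137, 60439)) = Rational(-4450268115, 11448838892)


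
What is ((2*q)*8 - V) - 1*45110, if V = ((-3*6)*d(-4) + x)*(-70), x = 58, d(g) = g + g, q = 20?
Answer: -30650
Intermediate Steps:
d(g) = 2*g
V = -14140 (V = ((-3*6)*(2*(-4)) + 58)*(-70) = (-18*(-8) + 58)*(-70) = (144 + 58)*(-70) = 202*(-70) = -14140)
((2*q)*8 - V) - 1*45110 = ((2*20)*8 - 1*(-14140)) - 1*45110 = (40*8 + 14140) - 45110 = (320 + 14140) - 45110 = 14460 - 45110 = -30650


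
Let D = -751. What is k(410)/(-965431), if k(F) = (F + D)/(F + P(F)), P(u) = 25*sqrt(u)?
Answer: -341/207567665 + 341*sqrt(410)/3404109706 ≈ 3.8551e-7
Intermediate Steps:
k(F) = (-751 + F)/(F + 25*sqrt(F)) (k(F) = (F - 751)/(F + 25*sqrt(F)) = (-751 + F)/(F + 25*sqrt(F)))
k(410)/(-965431) = ((-751 + 410)/(410 + 25*sqrt(410)))/(-965431) = (-341/(410 + 25*sqrt(410)))*(-1/965431) = -341/(410 + 25*sqrt(410))*(-1/965431) = 341/(965431*(410 + 25*sqrt(410)))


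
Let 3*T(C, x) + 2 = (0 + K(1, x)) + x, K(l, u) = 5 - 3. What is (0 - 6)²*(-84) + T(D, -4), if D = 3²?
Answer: -9076/3 ≈ -3025.3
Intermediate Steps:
K(l, u) = 2
D = 9
T(C, x) = x/3 (T(C, x) = -⅔ + ((0 + 2) + x)/3 = -⅔ + (2 + x)/3 = -⅔ + (⅔ + x/3) = x/3)
(0 - 6)²*(-84) + T(D, -4) = (0 - 6)²*(-84) + (⅓)*(-4) = (-6)²*(-84) - 4/3 = 36*(-84) - 4/3 = -3024 - 4/3 = -9076/3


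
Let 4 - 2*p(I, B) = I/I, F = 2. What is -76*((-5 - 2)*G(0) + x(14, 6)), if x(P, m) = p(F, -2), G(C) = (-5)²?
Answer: 13186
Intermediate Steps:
p(I, B) = 3/2 (p(I, B) = 2 - I/(2*I) = 2 - ½*1 = 2 - ½ = 3/2)
G(C) = 25
x(P, m) = 3/2
-76*((-5 - 2)*G(0) + x(14, 6)) = -76*((-5 - 2)*25 + 3/2) = -76*(-7*25 + 3/2) = -76*(-175 + 3/2) = -76*(-347/2) = 13186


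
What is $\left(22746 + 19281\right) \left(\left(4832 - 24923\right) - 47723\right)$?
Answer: $-2850018978$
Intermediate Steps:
$\left(22746 + 19281\right) \left(\left(4832 - 24923\right) - 47723\right) = 42027 \left(-20091 - 47723\right) = 42027 \left(-67814\right) = -2850018978$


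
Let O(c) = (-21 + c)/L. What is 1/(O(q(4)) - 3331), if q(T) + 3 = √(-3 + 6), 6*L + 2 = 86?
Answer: -653212/2176968961 - 14*√3/2176968961 ≈ -0.00030007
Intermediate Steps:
L = 14 (L = -⅓ + (⅙)*86 = -⅓ + 43/3 = 14)
q(T) = -3 + √3 (q(T) = -3 + √(-3 + 6) = -3 + √3)
O(c) = -3/2 + c/14 (O(c) = (-21 + c)/14 = (-21 + c)*(1/14) = -3/2 + c/14)
1/(O(q(4)) - 3331) = 1/((-3/2 + (-3 + √3)/14) - 3331) = 1/((-3/2 + (-3/14 + √3/14)) - 3331) = 1/((-12/7 + √3/14) - 3331) = 1/(-23329/7 + √3/14)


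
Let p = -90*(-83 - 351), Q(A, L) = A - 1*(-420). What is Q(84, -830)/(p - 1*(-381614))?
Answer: 252/210337 ≈ 0.0011981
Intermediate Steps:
Q(A, L) = 420 + A (Q(A, L) = A + 420 = 420 + A)
p = 39060 (p = -90*(-434) = 39060)
Q(84, -830)/(p - 1*(-381614)) = (420 + 84)/(39060 - 1*(-381614)) = 504/(39060 + 381614) = 504/420674 = 504*(1/420674) = 252/210337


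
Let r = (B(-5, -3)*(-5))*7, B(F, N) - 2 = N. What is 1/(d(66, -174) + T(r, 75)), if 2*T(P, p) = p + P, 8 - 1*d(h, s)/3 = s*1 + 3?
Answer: 1/592 ≈ 0.0016892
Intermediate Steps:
d(h, s) = 15 - 3*s (d(h, s) = 24 - 3*(s*1 + 3) = 24 - 3*(s + 3) = 24 - 3*(3 + s) = 24 + (-9 - 3*s) = 15 - 3*s)
B(F, N) = 2 + N
r = 35 (r = ((2 - 3)*(-5))*7 = -1*(-5)*7 = 5*7 = 35)
T(P, p) = P/2 + p/2 (T(P, p) = (p + P)/2 = (P + p)/2 = P/2 + p/2)
1/(d(66, -174) + T(r, 75)) = 1/((15 - 3*(-174)) + ((½)*35 + (½)*75)) = 1/((15 + 522) + (35/2 + 75/2)) = 1/(537 + 55) = 1/592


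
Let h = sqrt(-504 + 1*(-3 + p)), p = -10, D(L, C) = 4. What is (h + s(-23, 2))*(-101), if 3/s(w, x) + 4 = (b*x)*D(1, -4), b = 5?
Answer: -101/12 - 101*I*sqrt(517) ≈ -8.4167 - 2296.5*I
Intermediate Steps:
s(w, x) = 3/(-4 + 20*x) (s(w, x) = 3/(-4 + (5*x)*4) = 3/(-4 + 20*x))
h = I*sqrt(517) (h = sqrt(-504 + 1*(-3 - 10)) = sqrt(-504 + 1*(-13)) = sqrt(-504 - 13) = sqrt(-517) = I*sqrt(517) ≈ 22.738*I)
(h + s(-23, 2))*(-101) = (I*sqrt(517) + 3/(4*(-1 + 5*2)))*(-101) = (I*sqrt(517) + 3/(4*(-1 + 10)))*(-101) = (I*sqrt(517) + (3/4)/9)*(-101) = (I*sqrt(517) + (3/4)*(1/9))*(-101) = (I*sqrt(517) + 1/12)*(-101) = (1/12 + I*sqrt(517))*(-101) = -101/12 - 101*I*sqrt(517)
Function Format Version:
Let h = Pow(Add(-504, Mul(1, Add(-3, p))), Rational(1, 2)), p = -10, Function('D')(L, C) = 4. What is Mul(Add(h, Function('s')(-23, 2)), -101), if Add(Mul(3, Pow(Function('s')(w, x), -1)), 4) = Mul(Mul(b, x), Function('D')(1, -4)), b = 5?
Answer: Add(Rational(-101, 12), Mul(-101, I, Pow(517, Rational(1, 2)))) ≈ Add(-8.4167, Mul(-2296.5, I))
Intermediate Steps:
Function('s')(w, x) = Mul(3, Pow(Add(-4, Mul(20, x)), -1)) (Function('s')(w, x) = Mul(3, Pow(Add(-4, Mul(Mul(5, x), 4)), -1)) = Mul(3, Pow(Add(-4, Mul(20, x)), -1)))
h = Mul(I, Pow(517, Rational(1, 2))) (h = Pow(Add(-504, Mul(1, Add(-3, -10))), Rational(1, 2)) = Pow(Add(-504, Mul(1, -13)), Rational(1, 2)) = Pow(Add(-504, -13), Rational(1, 2)) = Pow(-517, Rational(1, 2)) = Mul(I, Pow(517, Rational(1, 2))) ≈ Mul(22.738, I))
Mul(Add(h, Function('s')(-23, 2)), -101) = Mul(Add(Mul(I, Pow(517, Rational(1, 2))), Mul(Rational(3, 4), Pow(Add(-1, Mul(5, 2)), -1))), -101) = Mul(Add(Mul(I, Pow(517, Rational(1, 2))), Mul(Rational(3, 4), Pow(Add(-1, 10), -1))), -101) = Mul(Add(Mul(I, Pow(517, Rational(1, 2))), Mul(Rational(3, 4), Pow(9, -1))), -101) = Mul(Add(Mul(I, Pow(517, Rational(1, 2))), Mul(Rational(3, 4), Rational(1, 9))), -101) = Mul(Add(Mul(I, Pow(517, Rational(1, 2))), Rational(1, 12)), -101) = Mul(Add(Rational(1, 12), Mul(I, Pow(517, Rational(1, 2)))), -101) = Add(Rational(-101, 12), Mul(-101, I, Pow(517, Rational(1, 2))))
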